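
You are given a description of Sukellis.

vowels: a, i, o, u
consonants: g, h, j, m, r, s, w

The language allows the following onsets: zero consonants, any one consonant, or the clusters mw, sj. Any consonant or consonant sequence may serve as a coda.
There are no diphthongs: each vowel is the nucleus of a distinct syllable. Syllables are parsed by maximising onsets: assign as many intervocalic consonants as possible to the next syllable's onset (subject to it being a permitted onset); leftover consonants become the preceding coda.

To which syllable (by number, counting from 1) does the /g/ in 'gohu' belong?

1

The vowels are o, u — 2 nuclei, so 2 syllables.
V1 /o/ – V2 /u/: /h/ → onset of the next syllable (single consonants are always licit onsets).
Syllabification: go.hu.
The /g/ is in the onset of syllable 1 (/go/).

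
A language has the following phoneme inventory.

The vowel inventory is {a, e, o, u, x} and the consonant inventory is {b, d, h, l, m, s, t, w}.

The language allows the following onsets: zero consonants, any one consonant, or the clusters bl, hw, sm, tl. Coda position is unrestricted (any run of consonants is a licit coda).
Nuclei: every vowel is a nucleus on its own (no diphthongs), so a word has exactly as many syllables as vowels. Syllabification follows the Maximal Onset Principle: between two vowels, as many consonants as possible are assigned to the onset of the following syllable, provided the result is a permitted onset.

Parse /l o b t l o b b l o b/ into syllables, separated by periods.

lob.tlob.blob

The vowels are o, o, o — 3 nuclei, so 3 syllables.
V1 /o/ – V2 /o/: /btl/; trying suffixes from longest down, /tl/ is the first permitted one, so coda /b/ | onset /tl/.
V2 /o/ – V3 /o/: /bbl/; trying suffixes from longest down, /bl/ is the first permitted one, so coda /b/ | onset /bl/.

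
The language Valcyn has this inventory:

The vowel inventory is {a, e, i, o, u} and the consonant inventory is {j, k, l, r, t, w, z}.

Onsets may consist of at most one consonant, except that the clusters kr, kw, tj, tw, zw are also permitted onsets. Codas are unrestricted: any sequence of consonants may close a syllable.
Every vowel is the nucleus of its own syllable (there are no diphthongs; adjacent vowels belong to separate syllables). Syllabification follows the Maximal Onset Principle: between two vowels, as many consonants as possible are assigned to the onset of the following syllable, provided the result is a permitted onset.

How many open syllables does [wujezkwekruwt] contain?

Nuclei (vowels): u, e, e, u → 4 syllables.
Between /u/ (V1) and /e/ (V2): /j/ → onset of the next syllable (single consonants are always licit onsets).
Between /e/ (V2) and /e/ (V3): /zkw/; trying suffixes from longest down, /kw/ is the first permitted one, so coda /z/ | onset /kw/.
Between /e/ (V3) and /u/ (V4): cluster /kr/ — /kr/ is itself a permitted onset, so the whole cluster goes right; preceding coda = ∅.
Putting it together: wu.jez.kwe.kruwt.
Classifying each syllable: /wu/ (open), /jez/ (closed), /kwe/ (open), /kruwt/ (closed).
Open syllables: 2.

2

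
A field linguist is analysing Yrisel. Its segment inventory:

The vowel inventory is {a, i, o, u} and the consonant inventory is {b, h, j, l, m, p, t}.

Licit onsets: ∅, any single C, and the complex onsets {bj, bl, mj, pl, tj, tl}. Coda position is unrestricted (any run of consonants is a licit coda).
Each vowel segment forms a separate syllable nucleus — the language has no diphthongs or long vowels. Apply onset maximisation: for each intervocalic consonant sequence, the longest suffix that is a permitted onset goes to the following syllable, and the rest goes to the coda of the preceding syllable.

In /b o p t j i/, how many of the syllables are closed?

1

Nuclei (vowels): o, i → 2 syllables.
σ1/σ2 boundary: /ptj/ splits as /p/ + /tj/ (/tj/ is the longest suffix that is a licit onset).
Putting it together: bop.tji.
Classifying each syllable: /bop/ (closed), /tji/ (open).
Closed syllables: 1.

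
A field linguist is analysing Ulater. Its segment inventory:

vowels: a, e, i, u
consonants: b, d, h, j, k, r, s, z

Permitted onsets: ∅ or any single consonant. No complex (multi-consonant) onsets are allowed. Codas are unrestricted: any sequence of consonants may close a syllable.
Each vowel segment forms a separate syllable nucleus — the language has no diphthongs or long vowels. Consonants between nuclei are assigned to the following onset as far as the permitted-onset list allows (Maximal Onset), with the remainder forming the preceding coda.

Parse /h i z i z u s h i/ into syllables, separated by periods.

hi.zi.zus.hi

Vowels present: i, i, u, i; each is a nucleus, giving 4 syllables.
/i…i/ gap (V1→V2): /z/ → onset of the next syllable (single consonants are always licit onsets).
/i…u/ gap (V2→V3): /z/ → onset of the next syllable (single consonants are always licit onsets).
/u…i/ gap (V3→V4): cluster /sh/ — the longest permitted-onset suffix is /h/; onset = /h/, preceding coda = /s/.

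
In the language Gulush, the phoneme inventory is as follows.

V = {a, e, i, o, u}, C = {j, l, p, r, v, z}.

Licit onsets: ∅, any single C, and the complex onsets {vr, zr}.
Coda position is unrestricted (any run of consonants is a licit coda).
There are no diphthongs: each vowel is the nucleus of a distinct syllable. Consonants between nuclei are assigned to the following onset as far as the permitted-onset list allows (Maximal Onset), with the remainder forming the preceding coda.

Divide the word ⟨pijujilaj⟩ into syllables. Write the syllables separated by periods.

pi.ju.ji.laj

The vowels are i, u, i, a — 4 nuclei, so 4 syllables.
Between /i/ (V1) and /u/ (V2): just /j/ — single C goes to the following onset.
Between /u/ (V2) and /i/ (V3): /j/ is a single consonant, so it becomes the next onset.
Between /i/ (V3) and /a/ (V4): just /l/ — single C goes to the following onset.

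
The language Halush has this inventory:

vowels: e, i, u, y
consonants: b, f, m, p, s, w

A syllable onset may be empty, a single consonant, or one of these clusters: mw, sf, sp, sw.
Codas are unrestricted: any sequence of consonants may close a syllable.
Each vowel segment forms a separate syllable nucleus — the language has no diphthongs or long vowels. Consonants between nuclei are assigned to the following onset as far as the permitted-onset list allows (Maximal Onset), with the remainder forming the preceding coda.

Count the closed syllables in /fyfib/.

1

The vowels are y, i — 2 nuclei, so 2 syllables.
Between /y/ (V1) and /i/ (V2): just /f/ — single C goes to the following onset.
Putting it together: fy.fib.
Classifying each syllable: /fy/ (open), /fib/ (closed).
Closed syllables: 1.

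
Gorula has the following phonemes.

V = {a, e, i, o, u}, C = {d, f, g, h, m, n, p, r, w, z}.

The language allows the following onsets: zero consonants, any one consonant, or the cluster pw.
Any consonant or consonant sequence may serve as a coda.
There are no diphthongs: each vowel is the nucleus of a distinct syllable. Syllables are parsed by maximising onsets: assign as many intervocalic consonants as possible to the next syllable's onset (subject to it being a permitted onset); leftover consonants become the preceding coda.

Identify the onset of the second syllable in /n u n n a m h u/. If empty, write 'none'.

n

The vowels are u, a, u — 3 nuclei, so 3 syllables.
/u…a/ gap (V1→V2): /nn/ splits as /n/ + /n/ (/n/ is the longest suffix that is a licit onset).
/a…u/ gap (V2→V3): cluster /mh/ — the longest permitted-onset suffix is /h/; onset = /h/, preceding coda = /m/.
Syllabification: nun.nam.hu.
Syllable 2 is /nam/: onset /n/, nucleus /a/, coda /m/.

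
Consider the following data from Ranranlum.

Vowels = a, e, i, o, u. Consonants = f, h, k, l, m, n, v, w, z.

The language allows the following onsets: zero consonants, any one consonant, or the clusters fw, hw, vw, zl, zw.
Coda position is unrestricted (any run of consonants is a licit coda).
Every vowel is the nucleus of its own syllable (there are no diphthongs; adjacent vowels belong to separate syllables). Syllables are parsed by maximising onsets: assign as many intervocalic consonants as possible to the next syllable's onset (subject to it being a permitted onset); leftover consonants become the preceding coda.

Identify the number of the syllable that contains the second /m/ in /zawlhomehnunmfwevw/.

Nuclei (vowels): a, o, e, u, e → 5 syllables.
V1 /a/ – V2 /o/: /wlh/ — longest licit onset from the right is /h/, leaving /wl/ as coda.
V2 /o/ – V3 /e/: just /m/ — single C goes to the following onset.
V3 /e/ – V4 /u/: /hn/; trying suffixes from longest down, /n/ is the first permitted one, so coda /h/ | onset /n/.
V4 /u/ – V5 /e/: /nmfw/; trying suffixes from longest down, /fw/ is the first permitted one, so coda /nm/ | onset /fw/.
Result: zawl.ho.meh.nunm.fwevw.
The second /m/ is in the coda of syllable 4 (/nunm/).

4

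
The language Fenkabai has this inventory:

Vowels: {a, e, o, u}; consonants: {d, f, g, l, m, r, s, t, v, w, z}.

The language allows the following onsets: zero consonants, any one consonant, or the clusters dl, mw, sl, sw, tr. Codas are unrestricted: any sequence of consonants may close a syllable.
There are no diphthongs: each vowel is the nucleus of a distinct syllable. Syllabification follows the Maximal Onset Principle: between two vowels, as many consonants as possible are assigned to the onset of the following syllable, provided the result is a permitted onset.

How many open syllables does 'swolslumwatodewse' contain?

Nuclei (vowels): o, u, a, o, e, e → 6 syllables.
Between /o/ (V1) and /u/ (V2): /lsl/; trying suffixes from longest down, /sl/ is the first permitted one, so coda /l/ | onset /sl/.
Between /u/ (V2) and /a/ (V3): cluster /mw/ — /mw/ is itself a permitted onset, so the whole cluster goes right; preceding coda = ∅.
Between /a/ (V3) and /o/ (V4): /t/ is a single consonant, so it becomes the next onset.
Between /o/ (V4) and /e/ (V5): just /d/ — single C goes to the following onset.
Between /e/ (V5) and /e/ (V6): /ws/ — longest licit onset from the right is /s/, leaving /w/ as coda.
Syllabification: swol.slu.mwa.to.dew.se.
Classifying each syllable: /swol/ (closed), /slu/ (open), /mwa/ (open), /to/ (open), /dew/ (closed), /se/ (open).
Open syllables: 4.

4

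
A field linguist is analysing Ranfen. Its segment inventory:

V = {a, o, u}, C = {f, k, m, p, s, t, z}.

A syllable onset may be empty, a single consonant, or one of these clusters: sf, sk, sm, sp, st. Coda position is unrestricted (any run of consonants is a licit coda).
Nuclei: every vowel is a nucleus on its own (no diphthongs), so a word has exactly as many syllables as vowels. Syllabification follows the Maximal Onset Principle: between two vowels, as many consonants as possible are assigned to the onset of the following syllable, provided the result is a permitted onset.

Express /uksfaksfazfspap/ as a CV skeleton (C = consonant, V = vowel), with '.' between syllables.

Nuclei (vowels): u, a, a, a → 4 syllables.
/u…a/ gap (V1→V2): cluster /ksf/ — the longest permitted-onset suffix is /sf/; onset = /sf/, preceding coda = /k/.
/a…a/ gap (V2→V3): cluster /ksf/ — the longest permitted-onset suffix is /sf/; onset = /sf/, preceding coda = /k/.
/a…a/ gap (V3→V4): /zfsp/; trying suffixes from longest down, /sp/ is the first permitted one, so coda /zf/ | onset /sp/.
Result: uk.sfak.sfazf.spap.
Mapping each syllable to C/V: /uk/ → VC, /sfak/ → CCVC, /sfazf/ → CCVCC, /spap/ → CCVC.

VC.CCVC.CCVCC.CCVC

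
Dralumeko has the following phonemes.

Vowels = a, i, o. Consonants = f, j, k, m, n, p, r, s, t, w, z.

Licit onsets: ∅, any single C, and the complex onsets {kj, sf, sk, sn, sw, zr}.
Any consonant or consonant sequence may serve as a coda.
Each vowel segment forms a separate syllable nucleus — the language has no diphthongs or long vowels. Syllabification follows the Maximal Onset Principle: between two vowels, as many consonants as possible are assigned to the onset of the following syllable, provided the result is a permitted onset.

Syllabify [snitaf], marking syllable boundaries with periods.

sni.taf

The vowels are i, a — 2 nuclei, so 2 syllables.
Between /i/ (V1) and /a/ (V2): /t/ → onset of the next syllable (single consonants are always licit onsets).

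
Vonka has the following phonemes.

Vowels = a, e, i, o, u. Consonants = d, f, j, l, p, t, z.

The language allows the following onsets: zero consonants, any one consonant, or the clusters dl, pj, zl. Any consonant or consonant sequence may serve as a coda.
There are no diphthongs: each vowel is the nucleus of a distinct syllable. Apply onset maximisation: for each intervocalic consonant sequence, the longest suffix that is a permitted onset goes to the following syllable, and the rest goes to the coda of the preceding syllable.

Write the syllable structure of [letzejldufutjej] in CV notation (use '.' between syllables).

Nuclei (vowels): e, e, u, u, e → 5 syllables.
/e…e/ gap (V1→V2): cluster /tz/ — the longest permitted-onset suffix is /z/; onset = /z/, preceding coda = /t/.
/e…u/ gap (V2→V3): /jld/; trying suffixes from longest down, /d/ is the first permitted one, so coda /jl/ | onset /d/.
/u…u/ gap (V3→V4): /f/ is a single consonant, so it becomes the next onset.
/u…e/ gap (V4→V5): /tj/; trying suffixes from longest down, /j/ is the first permitted one, so coda /t/ | onset /j/.
Syllabification: let.zejl.du.fut.jej.
Mapping each syllable to C/V: /let/ → CVC, /zejl/ → CVCC, /du/ → CV, /fut/ → CVC, /jej/ → CVC.

CVC.CVCC.CV.CVC.CVC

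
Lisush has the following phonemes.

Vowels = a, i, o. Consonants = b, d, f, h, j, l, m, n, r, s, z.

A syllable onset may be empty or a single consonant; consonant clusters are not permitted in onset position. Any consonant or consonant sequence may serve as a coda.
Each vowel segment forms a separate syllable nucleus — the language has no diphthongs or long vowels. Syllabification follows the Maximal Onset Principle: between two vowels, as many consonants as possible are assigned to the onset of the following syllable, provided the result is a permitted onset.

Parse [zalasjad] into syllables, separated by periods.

za.las.jad

The vowels are a, a, a — 3 nuclei, so 3 syllables.
/a…a/ gap (V1→V2): just /l/ — single C goes to the following onset.
/a…a/ gap (V2→V3): /sj/ — longest licit onset from the right is /j/, leaving /s/ as coda.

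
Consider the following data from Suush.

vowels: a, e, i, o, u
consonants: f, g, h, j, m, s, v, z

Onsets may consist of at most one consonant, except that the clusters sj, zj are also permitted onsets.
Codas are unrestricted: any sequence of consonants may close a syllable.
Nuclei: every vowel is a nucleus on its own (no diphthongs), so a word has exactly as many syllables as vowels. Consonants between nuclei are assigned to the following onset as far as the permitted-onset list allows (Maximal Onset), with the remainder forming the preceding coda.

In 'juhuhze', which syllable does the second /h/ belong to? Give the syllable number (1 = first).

2

The vowels are u, u, e — 3 nuclei, so 3 syllables.
σ1/σ2 boundary: /h/ → onset of the next syllable (single consonants are always licit onsets).
σ2/σ3 boundary: cluster /hz/ — the longest permitted-onset suffix is /z/; onset = /z/, preceding coda = /h/.
So the parse is ju.huh.ze.
The second /h/ is in the coda of syllable 2 (/huh/).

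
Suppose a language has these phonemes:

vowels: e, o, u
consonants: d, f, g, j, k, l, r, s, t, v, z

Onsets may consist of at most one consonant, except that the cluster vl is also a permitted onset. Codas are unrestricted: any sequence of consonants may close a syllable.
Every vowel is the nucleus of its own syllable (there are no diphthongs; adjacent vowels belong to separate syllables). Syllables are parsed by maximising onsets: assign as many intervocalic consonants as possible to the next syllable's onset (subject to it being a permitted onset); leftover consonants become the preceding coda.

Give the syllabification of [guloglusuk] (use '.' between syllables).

gu.log.lu.suk

The vowels are u, o, u, u — 4 nuclei, so 4 syllables.
Between /u/ (V1) and /o/ (V2): /l/ is a single consonant, so it becomes the next onset.
Between /o/ (V2) and /u/ (V3): /gl/; trying suffixes from longest down, /l/ is the first permitted one, so coda /g/ | onset /l/.
Between /u/ (V3) and /u/ (V4): /s/ is a single consonant, so it becomes the next onset.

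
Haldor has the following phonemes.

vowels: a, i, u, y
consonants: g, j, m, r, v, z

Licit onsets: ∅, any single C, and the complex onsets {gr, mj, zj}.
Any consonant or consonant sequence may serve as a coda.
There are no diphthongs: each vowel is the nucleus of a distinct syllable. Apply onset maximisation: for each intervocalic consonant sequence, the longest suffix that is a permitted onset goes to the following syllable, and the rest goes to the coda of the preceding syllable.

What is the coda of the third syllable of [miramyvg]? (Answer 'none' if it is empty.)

Nuclei (vowels): i, a, y → 3 syllables.
V1 /i/ – V2 /a/: /r/ → onset of the next syllable (single consonants are always licit onsets).
V2 /a/ – V3 /y/: just /m/ — single C goes to the following onset.
Syllabification: mi.ra.myvg.
Syllable 3 is /myvg/: onset /m/, nucleus /y/, coda /vg/.

vg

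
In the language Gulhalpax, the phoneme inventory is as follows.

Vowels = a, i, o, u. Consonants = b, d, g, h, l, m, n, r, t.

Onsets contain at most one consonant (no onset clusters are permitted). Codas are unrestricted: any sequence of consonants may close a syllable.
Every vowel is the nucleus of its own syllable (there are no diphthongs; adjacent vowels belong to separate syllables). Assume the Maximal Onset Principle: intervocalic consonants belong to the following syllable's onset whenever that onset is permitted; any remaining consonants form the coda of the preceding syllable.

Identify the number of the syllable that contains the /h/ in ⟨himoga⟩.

The vowels are i, o, a — 3 nuclei, so 3 syllables.
σ1/σ2 boundary: just /m/ — single C goes to the following onset.
σ2/σ3 boundary: /g/ → onset of the next syllable (single consonants are always licit onsets).
So the parse is hi.mo.ga.
The /h/ is in the onset of syllable 1 (/hi/).

1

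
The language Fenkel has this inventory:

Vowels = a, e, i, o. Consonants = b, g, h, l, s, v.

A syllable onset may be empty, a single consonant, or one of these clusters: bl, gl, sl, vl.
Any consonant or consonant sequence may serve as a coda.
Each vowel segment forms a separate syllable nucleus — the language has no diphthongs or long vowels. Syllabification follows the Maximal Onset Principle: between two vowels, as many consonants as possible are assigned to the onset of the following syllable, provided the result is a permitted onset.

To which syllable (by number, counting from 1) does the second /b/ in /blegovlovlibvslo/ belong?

4

The vowels are e, o, o, i, o — 5 nuclei, so 5 syllables.
V1 /e/ – V2 /o/: just /g/ — single C goes to the following onset.
V2 /o/ – V3 /o/: /vl/ — entire cluster is a permitted onset → onset /vl/, coda ∅.
V3 /o/ – V4 /i/: cluster /vl/ — /vl/ is itself a permitted onset, so the whole cluster goes right; preceding coda = ∅.
V4 /i/ – V5 /o/: cluster /bvsl/ — the longest permitted-onset suffix is /sl/; onset = /sl/, preceding coda = /bv/.
So the parse is ble.go.vlo.vlibv.slo.
The second /b/ is in the coda of syllable 4 (/vlibv/).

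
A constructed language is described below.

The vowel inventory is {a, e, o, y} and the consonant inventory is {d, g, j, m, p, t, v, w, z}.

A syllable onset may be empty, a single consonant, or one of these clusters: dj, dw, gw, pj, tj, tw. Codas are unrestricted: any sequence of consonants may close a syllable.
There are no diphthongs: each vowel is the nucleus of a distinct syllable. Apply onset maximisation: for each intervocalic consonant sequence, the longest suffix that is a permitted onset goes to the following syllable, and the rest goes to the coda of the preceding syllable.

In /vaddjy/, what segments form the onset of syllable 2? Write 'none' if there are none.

dj

Vowels present: a, y; each is a nucleus, giving 2 syllables.
/a…y/ gap (V1→V2): /ddj/; trying suffixes from longest down, /dj/ is the first permitted one, so coda /d/ | onset /dj/.
Putting it together: vad.djy.
Syllable 2 is /djy/: onset /dj/, nucleus /y/, coda ∅.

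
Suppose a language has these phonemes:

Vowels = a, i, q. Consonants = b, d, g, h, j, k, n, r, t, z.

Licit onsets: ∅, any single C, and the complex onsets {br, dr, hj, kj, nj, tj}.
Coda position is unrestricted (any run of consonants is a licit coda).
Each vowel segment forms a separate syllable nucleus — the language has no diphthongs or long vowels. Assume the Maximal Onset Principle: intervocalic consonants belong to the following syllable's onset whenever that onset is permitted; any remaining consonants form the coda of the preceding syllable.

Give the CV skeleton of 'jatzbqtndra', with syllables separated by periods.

CVCC.CVCC.CCV

Vowels present: a, q, a; each is a nucleus, giving 3 syllables.
V1 /a/ – V2 /q/: /tzb/ splits as /tz/ + /b/ (/b/ is the longest suffix that is a licit onset).
V2 /q/ – V3 /a/: /tndr/ — longest licit onset from the right is /dr/, leaving /tn/ as coda.
Putting it together: jatz.bqtn.dra.
Mapping each syllable to C/V: /jatz/ → CVCC, /bqtn/ → CVCC, /dra/ → CCV.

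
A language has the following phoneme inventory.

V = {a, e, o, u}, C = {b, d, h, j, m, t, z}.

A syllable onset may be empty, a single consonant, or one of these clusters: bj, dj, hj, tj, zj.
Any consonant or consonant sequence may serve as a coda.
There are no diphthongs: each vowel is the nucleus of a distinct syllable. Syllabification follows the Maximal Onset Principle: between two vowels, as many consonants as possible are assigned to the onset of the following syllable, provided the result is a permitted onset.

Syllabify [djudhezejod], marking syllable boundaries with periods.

Nuclei (vowels): u, e, e, o → 4 syllables.
/u…e/ gap (V1→V2): /dh/ — longest licit onset from the right is /h/, leaving /d/ as coda.
/e…e/ gap (V2→V3): /z/ is a single consonant, so it becomes the next onset.
/e…o/ gap (V3→V4): just /j/ — single C goes to the following onset.

djud.he.ze.jod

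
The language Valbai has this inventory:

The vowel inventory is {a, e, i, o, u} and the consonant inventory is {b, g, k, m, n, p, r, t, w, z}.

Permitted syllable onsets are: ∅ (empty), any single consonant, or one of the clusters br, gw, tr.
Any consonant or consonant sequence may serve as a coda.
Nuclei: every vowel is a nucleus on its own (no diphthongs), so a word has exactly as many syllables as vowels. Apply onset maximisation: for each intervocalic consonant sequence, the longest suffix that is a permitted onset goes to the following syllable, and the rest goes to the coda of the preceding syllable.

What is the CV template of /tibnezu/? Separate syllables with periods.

CVC.CV.CV

Vowels present: i, e, u; each is a nucleus, giving 3 syllables.
/i…e/ gap (V1→V2): cluster /bn/ — the longest permitted-onset suffix is /n/; onset = /n/, preceding coda = /b/.
/e…u/ gap (V2→V3): just /z/ — single C goes to the following onset.
Putting it together: tib.ne.zu.
Mapping each syllable to C/V: /tib/ → CVC, /ne/ → CV, /zu/ → CV.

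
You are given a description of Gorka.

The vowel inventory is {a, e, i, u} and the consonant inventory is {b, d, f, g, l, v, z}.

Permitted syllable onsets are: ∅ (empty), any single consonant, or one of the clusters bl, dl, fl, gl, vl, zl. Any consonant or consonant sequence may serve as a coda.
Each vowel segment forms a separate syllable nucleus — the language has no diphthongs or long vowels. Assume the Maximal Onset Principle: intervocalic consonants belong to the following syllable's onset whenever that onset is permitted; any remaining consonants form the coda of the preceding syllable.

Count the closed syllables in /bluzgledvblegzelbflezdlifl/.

The vowels are u, e, e, e, e, i — 6 nuclei, so 6 syllables.
Between /u/ (V1) and /e/ (V2): /zgl/ splits as /z/ + /gl/ (/gl/ is the longest suffix that is a licit onset).
Between /e/ (V2) and /e/ (V3): cluster /dvbl/ — the longest permitted-onset suffix is /bl/; onset = /bl/, preceding coda = /dv/.
Between /e/ (V3) and /e/ (V4): /gz/; trying suffixes from longest down, /z/ is the first permitted one, so coda /g/ | onset /z/.
Between /e/ (V4) and /e/ (V5): /lbfl/ — longest licit onset from the right is /fl/, leaving /lb/ as coda.
Between /e/ (V5) and /i/ (V6): /zdl/ — longest licit onset from the right is /dl/, leaving /z/ as coda.
Putting it together: bluz.gledv.bleg.zelb.flez.dlifl.
Classifying each syllable: /bluz/ (closed), /gledv/ (closed), /bleg/ (closed), /zelb/ (closed), /flez/ (closed), /dlifl/ (closed).
Closed syllables: 6.

6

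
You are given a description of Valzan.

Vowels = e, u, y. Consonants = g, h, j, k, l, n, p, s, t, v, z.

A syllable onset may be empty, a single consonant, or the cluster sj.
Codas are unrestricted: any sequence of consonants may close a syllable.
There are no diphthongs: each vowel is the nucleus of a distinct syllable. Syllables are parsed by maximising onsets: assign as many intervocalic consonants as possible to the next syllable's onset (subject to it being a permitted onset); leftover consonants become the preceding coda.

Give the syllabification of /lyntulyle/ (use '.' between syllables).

lyn.tu.ly.le

Nuclei (vowels): y, u, y, e → 4 syllables.
/y…u/ gap (V1→V2): cluster /nt/ — the longest permitted-onset suffix is /t/; onset = /t/, preceding coda = /n/.
/u…y/ gap (V2→V3): /l/ is a single consonant, so it becomes the next onset.
/y…e/ gap (V3→V4): /l/ → onset of the next syllable (single consonants are always licit onsets).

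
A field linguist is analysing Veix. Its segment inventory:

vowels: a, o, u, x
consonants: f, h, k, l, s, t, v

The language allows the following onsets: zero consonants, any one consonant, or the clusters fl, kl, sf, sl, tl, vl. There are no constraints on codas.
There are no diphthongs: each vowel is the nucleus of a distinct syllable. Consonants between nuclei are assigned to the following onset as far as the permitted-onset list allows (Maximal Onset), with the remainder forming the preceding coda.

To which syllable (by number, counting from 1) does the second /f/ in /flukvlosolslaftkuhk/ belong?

The vowels are u, o, o, a, u — 5 nuclei, so 5 syllables.
σ1/σ2 boundary: /kvl/ splits as /k/ + /vl/ (/vl/ is the longest suffix that is a licit onset).
σ2/σ3 boundary: just /s/ — single C goes to the following onset.
σ3/σ4 boundary: /lsl/ splits as /l/ + /sl/ (/sl/ is the longest suffix that is a licit onset).
σ4/σ5 boundary: /ftk/ splits as /ft/ + /k/ (/k/ is the longest suffix that is a licit onset).
Syllabification: fluk.vlo.sol.slaft.kuhk.
The second /f/ is in the coda of syllable 4 (/slaft/).

4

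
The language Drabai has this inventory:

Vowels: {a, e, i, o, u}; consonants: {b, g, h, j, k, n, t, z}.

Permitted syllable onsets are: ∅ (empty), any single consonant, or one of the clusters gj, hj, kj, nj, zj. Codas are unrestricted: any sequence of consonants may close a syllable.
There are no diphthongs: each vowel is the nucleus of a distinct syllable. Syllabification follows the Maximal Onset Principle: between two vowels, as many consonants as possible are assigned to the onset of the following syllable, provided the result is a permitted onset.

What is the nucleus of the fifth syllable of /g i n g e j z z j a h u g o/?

The vowels are i, e, a, u, o — 5 nuclei, so 5 syllables.
The fifth nucleus (vowel 5 from the left) is /o/.

o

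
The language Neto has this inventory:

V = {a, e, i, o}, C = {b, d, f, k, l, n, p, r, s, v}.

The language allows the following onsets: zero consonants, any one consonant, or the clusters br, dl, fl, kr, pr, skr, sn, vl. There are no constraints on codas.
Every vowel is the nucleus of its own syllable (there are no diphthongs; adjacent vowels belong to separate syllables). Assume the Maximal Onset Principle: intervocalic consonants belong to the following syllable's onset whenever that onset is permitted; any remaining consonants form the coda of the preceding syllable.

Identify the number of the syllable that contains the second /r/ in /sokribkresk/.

3

Nuclei (vowels): o, i, e → 3 syllables.
/o…i/ gap (V1→V2): cluster /kr/ — /kr/ is itself a permitted onset, so the whole cluster goes right; preceding coda = ∅.
/i…e/ gap (V2→V3): /bkr/ splits as /b/ + /kr/ (/kr/ is the longest suffix that is a licit onset).
Result: so.krib.kresk.
The second /r/ is in the onset of syllable 3 (/kresk/).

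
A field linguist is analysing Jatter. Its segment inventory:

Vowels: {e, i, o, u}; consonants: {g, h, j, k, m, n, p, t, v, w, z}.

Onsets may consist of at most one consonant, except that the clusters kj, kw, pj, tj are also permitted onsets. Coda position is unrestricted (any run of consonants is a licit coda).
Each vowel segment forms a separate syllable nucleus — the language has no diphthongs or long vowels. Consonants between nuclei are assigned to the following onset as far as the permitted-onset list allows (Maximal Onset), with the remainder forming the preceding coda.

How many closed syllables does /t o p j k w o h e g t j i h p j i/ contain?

The vowels are o, o, e, i, i — 5 nuclei, so 5 syllables.
V1 /o/ – V2 /o/: /pjkw/ — longest licit onset from the right is /kw/, leaving /pj/ as coda.
V2 /o/ – V3 /e/: /h/ is a single consonant, so it becomes the next onset.
V3 /e/ – V4 /i/: /gtj/ — longest licit onset from the right is /tj/, leaving /g/ as coda.
V4 /i/ – V5 /i/: /hpj/ splits as /h/ + /pj/ (/pj/ is the longest suffix that is a licit onset).
Result: topj.kwo.heg.tjih.pji.
Classifying each syllable: /topj/ (closed), /kwo/ (open), /heg/ (closed), /tjih/ (closed), /pji/ (open).
Closed syllables: 3.

3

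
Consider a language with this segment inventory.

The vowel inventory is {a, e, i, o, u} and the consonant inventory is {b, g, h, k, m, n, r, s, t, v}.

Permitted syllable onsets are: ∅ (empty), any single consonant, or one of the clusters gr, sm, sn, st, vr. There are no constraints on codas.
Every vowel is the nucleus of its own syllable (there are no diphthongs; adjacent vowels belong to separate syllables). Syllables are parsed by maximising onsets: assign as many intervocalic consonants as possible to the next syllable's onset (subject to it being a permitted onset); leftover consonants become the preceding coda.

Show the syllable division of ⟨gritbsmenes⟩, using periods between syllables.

gritb.sme.nes

The vowels are i, e, e — 3 nuclei, so 3 syllables.
Between /i/ (V1) and /e/ (V2): /tbsm/; trying suffixes from longest down, /sm/ is the first permitted one, so coda /tb/ | onset /sm/.
Between /e/ (V2) and /e/ (V3): /n/ → onset of the next syllable (single consonants are always licit onsets).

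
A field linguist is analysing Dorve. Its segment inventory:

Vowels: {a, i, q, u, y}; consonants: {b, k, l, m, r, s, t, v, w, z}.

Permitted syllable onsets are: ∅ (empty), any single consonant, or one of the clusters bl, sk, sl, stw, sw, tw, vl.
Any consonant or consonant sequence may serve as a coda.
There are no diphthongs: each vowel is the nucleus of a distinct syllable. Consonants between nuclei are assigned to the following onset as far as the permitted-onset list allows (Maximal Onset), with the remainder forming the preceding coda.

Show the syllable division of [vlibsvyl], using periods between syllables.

Nuclei (vowels): i, y → 2 syllables.
σ1/σ2 boundary: cluster /bsv/ — the longest permitted-onset suffix is /v/; onset = /v/, preceding coda = /bs/.

vlibs.vyl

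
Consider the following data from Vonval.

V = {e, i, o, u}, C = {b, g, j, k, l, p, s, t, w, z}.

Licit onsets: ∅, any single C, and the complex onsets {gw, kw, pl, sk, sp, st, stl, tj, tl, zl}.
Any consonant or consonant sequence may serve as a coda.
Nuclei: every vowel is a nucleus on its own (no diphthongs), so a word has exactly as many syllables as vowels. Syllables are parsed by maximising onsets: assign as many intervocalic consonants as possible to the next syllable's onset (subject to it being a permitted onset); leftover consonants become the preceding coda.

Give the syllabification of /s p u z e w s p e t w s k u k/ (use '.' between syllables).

The vowels are u, e, e, u — 4 nuclei, so 4 syllables.
σ1/σ2 boundary: /z/ is a single consonant, so it becomes the next onset.
σ2/σ3 boundary: /wsp/ splits as /w/ + /sp/ (/sp/ is the longest suffix that is a licit onset).
σ3/σ4 boundary: /twsk/; trying suffixes from longest down, /sk/ is the first permitted one, so coda /tw/ | onset /sk/.

spu.zew.spetw.skuk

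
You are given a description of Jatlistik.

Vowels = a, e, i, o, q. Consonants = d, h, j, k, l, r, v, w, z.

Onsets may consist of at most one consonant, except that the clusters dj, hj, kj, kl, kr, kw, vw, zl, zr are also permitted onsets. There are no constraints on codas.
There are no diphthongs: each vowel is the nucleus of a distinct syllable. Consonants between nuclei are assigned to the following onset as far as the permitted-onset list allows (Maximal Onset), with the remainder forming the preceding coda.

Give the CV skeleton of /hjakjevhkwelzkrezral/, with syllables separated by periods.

Vowels present: a, e, e, e, a; each is a nucleus, giving 5 syllables.
Between /a/ (V1) and /e/ (V2): /kj/ is a licit onset in full, so it all attaches to the next syllable.
Between /e/ (V2) and /e/ (V3): cluster /vhkw/ — the longest permitted-onset suffix is /kw/; onset = /kw/, preceding coda = /vh/.
Between /e/ (V3) and /e/ (V4): cluster /lzkr/ — the longest permitted-onset suffix is /kr/; onset = /kr/, preceding coda = /lz/.
Between /e/ (V4) and /a/ (V5): cluster /zr/ — /zr/ is itself a permitted onset, so the whole cluster goes right; preceding coda = ∅.
Putting it together: hja.kjevh.kwelz.kre.zral.
Mapping each syllable to C/V: /hja/ → CCV, /kjevh/ → CCVCC, /kwelz/ → CCVCC, /kre/ → CCV, /zral/ → CCVC.

CCV.CCVCC.CCVCC.CCV.CCVC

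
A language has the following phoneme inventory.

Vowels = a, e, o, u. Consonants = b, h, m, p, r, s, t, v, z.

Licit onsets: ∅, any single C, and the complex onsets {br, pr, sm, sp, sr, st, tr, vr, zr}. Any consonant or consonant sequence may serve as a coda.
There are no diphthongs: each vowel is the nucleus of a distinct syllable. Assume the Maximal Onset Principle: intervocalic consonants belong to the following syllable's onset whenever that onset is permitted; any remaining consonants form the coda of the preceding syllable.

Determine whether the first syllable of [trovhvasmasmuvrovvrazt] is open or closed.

closed

Vowels present: o, a, a, u, o, a; each is a nucleus, giving 6 syllables.
/o…a/ gap (V1→V2): cluster /vhv/ — the longest permitted-onset suffix is /v/; onset = /v/, preceding coda = /vh/.
/a…a/ gap (V2→V3): /sm/ — entire cluster is a permitted onset → onset /sm/, coda ∅.
/a…u/ gap (V3→V4): /sm/ is a licit onset in full, so it all attaches to the next syllable.
/u…o/ gap (V4→V5): /vr/ — entire cluster is a permitted onset → onset /vr/, coda ∅.
/o…a/ gap (V5→V6): /vvr/; trying suffixes from longest down, /vr/ is the first permitted one, so coda /v/ | onset /vr/.
Result: trovh.va.sma.smu.vrov.vrazt.
Syllable 1 is /trovh/ with coda /vh/, so it is closed.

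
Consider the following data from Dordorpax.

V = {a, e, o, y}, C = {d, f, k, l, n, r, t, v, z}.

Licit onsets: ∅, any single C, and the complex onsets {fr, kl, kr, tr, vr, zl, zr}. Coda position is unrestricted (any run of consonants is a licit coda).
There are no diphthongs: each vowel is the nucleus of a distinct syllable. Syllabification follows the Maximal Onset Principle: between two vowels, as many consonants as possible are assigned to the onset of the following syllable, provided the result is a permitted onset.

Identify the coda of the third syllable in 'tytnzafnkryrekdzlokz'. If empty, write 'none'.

Vowels present: y, a, y, e, o; each is a nucleus, giving 5 syllables.
/y…a/ gap (V1→V2): /tnz/; trying suffixes from longest down, /z/ is the first permitted one, so coda /tn/ | onset /z/.
/a…y/ gap (V2→V3): /fnkr/; trying suffixes from longest down, /kr/ is the first permitted one, so coda /fn/ | onset /kr/.
/y…e/ gap (V3→V4): /r/ is a single consonant, so it becomes the next onset.
/e…o/ gap (V4→V5): /kdzl/; trying suffixes from longest down, /zl/ is the first permitted one, so coda /kd/ | onset /zl/.
So the parse is tytn.zafn.kry.rekd.zlokz.
Syllable 3 is /kry/: onset /kr/, nucleus /y/, coda ∅.

none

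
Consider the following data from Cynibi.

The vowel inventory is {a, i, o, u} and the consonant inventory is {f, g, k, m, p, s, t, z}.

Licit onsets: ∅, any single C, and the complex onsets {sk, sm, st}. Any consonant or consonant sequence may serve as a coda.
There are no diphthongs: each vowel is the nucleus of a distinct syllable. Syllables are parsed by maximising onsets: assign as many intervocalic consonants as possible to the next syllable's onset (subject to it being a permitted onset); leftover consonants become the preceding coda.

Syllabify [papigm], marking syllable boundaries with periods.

pa.pigm

The vowels are a, i — 2 nuclei, so 2 syllables.
Between /a/ (V1) and /i/ (V2): /p/ → onset of the next syllable (single consonants are always licit onsets).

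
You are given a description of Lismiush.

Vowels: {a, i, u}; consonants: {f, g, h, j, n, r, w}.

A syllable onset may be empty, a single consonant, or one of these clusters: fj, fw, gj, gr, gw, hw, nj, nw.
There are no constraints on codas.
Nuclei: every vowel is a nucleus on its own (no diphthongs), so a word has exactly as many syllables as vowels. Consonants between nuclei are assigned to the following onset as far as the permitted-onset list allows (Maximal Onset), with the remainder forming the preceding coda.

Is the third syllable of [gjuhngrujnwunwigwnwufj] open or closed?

The vowels are u, u, u, i, u — 5 nuclei, so 5 syllables.
/u…u/ gap (V1→V2): /hngr/; trying suffixes from longest down, /gr/ is the first permitted one, so coda /hn/ | onset /gr/.
/u…u/ gap (V2→V3): /jnw/; trying suffixes from longest down, /nw/ is the first permitted one, so coda /j/ | onset /nw/.
/u…i/ gap (V3→V4): /nw/ — entire cluster is a permitted onset → onset /nw/, coda ∅.
/i…u/ gap (V4→V5): /gwnw/ splits as /gw/ + /nw/ (/nw/ is the longest suffix that is a licit onset).
Syllabification: gjuhn.gruj.nwu.nwigw.nwufj.
Syllable 3 is /nwu/; it ends in its nucleus with no coda, so it is open.

open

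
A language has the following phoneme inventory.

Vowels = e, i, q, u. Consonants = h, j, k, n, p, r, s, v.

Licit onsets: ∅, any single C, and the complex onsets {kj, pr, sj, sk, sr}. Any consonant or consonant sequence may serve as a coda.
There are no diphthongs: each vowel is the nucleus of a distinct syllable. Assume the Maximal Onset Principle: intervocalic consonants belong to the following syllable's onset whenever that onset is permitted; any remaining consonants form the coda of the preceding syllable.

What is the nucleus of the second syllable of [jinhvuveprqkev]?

u

Vowels present: i, u, e, q, e; each is a nucleus, giving 5 syllables.
The second nucleus (vowel 2 from the left) is /u/.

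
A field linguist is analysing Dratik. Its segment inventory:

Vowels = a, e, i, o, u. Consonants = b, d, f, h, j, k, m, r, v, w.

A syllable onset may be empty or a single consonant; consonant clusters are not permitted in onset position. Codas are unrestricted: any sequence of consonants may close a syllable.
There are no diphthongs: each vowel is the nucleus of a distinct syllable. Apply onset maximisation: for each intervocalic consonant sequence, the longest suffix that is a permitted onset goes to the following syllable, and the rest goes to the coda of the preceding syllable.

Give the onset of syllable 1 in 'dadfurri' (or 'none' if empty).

The vowels are a, u, i — 3 nuclei, so 3 syllables.
V1 /a/ – V2 /u/: /df/; trying suffixes from longest down, /f/ is the first permitted one, so coda /d/ | onset /f/.
V2 /u/ – V3 /i/: /rr/ splits as /r/ + /r/ (/r/ is the longest suffix that is a licit onset).
Syllabification: dad.fur.ri.
Syllable 1 is /dad/: onset /d/, nucleus /a/, coda /d/.

d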